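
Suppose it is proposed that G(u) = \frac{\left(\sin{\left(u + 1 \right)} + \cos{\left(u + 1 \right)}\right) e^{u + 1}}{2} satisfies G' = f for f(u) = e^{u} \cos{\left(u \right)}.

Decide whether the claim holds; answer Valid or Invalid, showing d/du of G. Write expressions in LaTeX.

Invalid: d/du[G] - f = - e^{u} \cos{\left(u \right)} + e e^{u} \cos{\left(u + 1 \right)}, which is not 0.

d/du[G] = e e^{u} \cos{\left(u + 1 \right)}
d/du[G] - f(u) = - e^{u} \cos{\left(u \right)} + e e^{u} \cos{\left(u + 1 \right)} != 0.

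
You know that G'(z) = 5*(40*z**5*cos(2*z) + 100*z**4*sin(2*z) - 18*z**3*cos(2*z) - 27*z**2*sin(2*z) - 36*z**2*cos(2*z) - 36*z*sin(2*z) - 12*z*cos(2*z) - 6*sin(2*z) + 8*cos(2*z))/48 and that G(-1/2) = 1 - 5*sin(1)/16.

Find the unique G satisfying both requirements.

G(z) = 25*z**5*sin(2*z)/12 - 15*z**3*sin(2*z)/16 - 15*z**2*sin(2*z)/8 - 5*z*sin(2*z)/8 + 5*sin(2*z)/12 + 1

Recognize the product-rule pattern: G'(z) = u'v + uv' with u = 25*z**5/12 - 15*z**3/16 - 15*z**2/8 - 5*z/8 + 5/12, v = sin(2*z), so integration by parts undoes it.
A general antiderivative is -5*(-5*z**5/3 + 3*z**3/4 + 3*z**2/2 + z/2 - 1/3)*sin(2*z)/4 + C.
The condition gives C = 1 - 5*sin(1)/16 - (-5*sin(1)/16) = 1.
So G(z) = 25*z**5*sin(2*z)/12 - 15*z**3*sin(2*z)/16 - 15*z**2*sin(2*z)/8 - 5*z*sin(2*z)/8 + 5*sin(2*z)/12 + 1.
Check: d/dz[25*z**5*sin(2*z)/12 - 15*z**3*sin(2*z)/16 - 15*z**2*sin(2*z)/8 - 5*z*sin(2*z)/8 + 5*sin(2*z)/12 + 1] = 25*z**5*cos(2*z)/6 + 125*z**4*sin(2*z)/12 - 15*z**3*cos(2*z)/8 - 45*z**2*sin(2*z)/16 - 15*z**2*cos(2*z)/4 - 15*z*sin(2*z)/4 - 5*z*cos(2*z)/4 - 5*sin(2*z)/8 + 5*cos(2*z)/6, which equals G'(z).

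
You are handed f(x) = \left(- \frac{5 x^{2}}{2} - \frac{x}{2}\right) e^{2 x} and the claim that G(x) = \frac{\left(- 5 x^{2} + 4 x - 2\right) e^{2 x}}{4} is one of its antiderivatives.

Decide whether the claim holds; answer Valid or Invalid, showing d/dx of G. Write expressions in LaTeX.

Valid - the claim checks out under differentiation.

d/dx[G] = - \frac{5 x^{2} e^{2 x}}{2} - \frac{x e^{2 x}}{2}
This equals f(x) exactly, so the claim holds.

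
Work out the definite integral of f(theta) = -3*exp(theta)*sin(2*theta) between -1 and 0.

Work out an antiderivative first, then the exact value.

Since d/dtheta undoes antidifferentiation here, F'(theta) = f(theta) is required of F(theta).
F(theta) = -3*exp(theta)*sin(2*theta)/5 + 6*exp(theta)*cos(2*theta)/5 is an antiderivative of f.
Check: d/dtheta[-3*exp(theta)*sin(2*theta)/5 + 6*exp(theta)*cos(2*theta)/5] = -3*exp(theta)*sin(2*theta) = f(theta).
F(0) = 6/5; F(-1) = 6*exp(-1)*cos(2)/5 + 3*exp(-1)*sin(2)/5.
Integral = F(0) - F(-1) = -3*exp(-1)*sin(2)/5 - 6*exp(-1)*cos(2)/5 + 6/5.

Antiderivative: F(theta) = -3*exp(theta)*sin(2*theta)/5 + 6*exp(theta)*cos(2*theta)/5; value = -3*exp(-1)*sin(2)/5 - 6*exp(-1)*cos(2)/5 + 6/5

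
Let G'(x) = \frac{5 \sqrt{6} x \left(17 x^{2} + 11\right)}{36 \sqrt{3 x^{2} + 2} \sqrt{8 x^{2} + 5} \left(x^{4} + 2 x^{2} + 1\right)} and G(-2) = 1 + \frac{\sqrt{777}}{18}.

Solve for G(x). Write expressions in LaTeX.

Since d/dx undoes antidifferentiation here, G(x) must give back the stated G'(x).
A general antiderivative is \frac{5 \sqrt{x^{2} + \frac{2}{3}} \sqrt{4 x^{2} + \frac{5}{2}}}{6 \left(x^{2} + 1\right)} + C.
The condition gives C = 1 + \frac{\sqrt{777}}{18} - (\frac{\sqrt{777}}{18}) = 1.
So G(x) = \frac{36 x^{2} + 5 \sqrt{6} \sqrt{3 x^{2} + 2} \sqrt{8 x^{2} + 5} + 36}{36 \left(x^{2} + 1\right)}.
Check: d/dx[\frac{36 x^{2} + 5 \sqrt{6} \sqrt{3 x^{2} + 2} \sqrt{8 x^{2} + 5} + 36}{36 \left(x^{2} + 1\right)}] = \frac{85 \sqrt{6} x^{3} + 55 \sqrt{6} x}{36 x^{4} \sqrt{3 x^{2} + 2} \sqrt{8 x^{2} + 5} + 72 x^{2} \sqrt{3 x^{2} + 2} \sqrt{8 x^{2} + 5} + 36 \sqrt{3 x^{2} + 2} \sqrt{8 x^{2} + 5}}, which equals G'(x).

G(x) = \frac{36 x^{2} + 5 \sqrt{6} \sqrt{3 x^{2} + 2} \sqrt{8 x^{2} + 5} + 36}{36 \left(x^{2} + 1\right)}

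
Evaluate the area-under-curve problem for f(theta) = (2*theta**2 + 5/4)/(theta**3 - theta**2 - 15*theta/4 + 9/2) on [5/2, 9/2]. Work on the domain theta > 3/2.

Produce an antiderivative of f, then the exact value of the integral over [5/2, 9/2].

The denominator factors as (theta + 2)*(2*theta - 3)**2; partial fractions split f into directly integrable pieces: 122/(49*(2*theta - 3)) + 46/(7*(2*theta - 3)**2) + 37/(49*(theta + 2)).
F(theta) = 61*log(theta - 3/2)/49 + 37*log(theta + 2)/49 - 23/(14*theta - 21) is an antiderivative of f.
Check: d/dtheta[61*log(theta - 3/2)/49 + 37*log(theta + 2)/49 - 23/(14*theta - 21)] = (8*theta**2 + 5)/(4*theta**3 - 4*theta**2 - 15*theta + 18), which equals f(theta).
F(9/2) = -23/42 + 61*log(3)/49 + 37*log(13/2)/49; F(5/2) = -23/14 + 37*log(9/2)/49.
Integral = F(9/2) - F(5/2) = -37*log(9/2)/49 + 23/21 + 61*log(3)/49 + 37*log(13/2)/49.

Antiderivative: F(theta) = 61*log(theta - 3/2)/49 + 37*log(theta + 2)/49 - 23/(14*theta - 21); value = -37*log(9/2)/49 + 23/21 + 61*log(3)/49 + 37*log(13/2)/49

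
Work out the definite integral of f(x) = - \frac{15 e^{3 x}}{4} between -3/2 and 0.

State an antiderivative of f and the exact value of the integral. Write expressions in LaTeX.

Since d/dx undoes antidifferentiation here, F'(x) = f(x) is required of F(x).
F(x) = - \frac{5 e^{3 x}}{4} is an antiderivative of f.
Check: d/dx[- \frac{5 e^{3 x}}{4}] = - \frac{15 e^{3 x}}{4} = f(x).
F(0) = - \frac{5}{4}; F(-3/2) = - \frac{5}{4 e^{\frac{9}{2}}}.
Integral = F(0) - F(-3/2) = - \frac{5}{4} + \frac{5}{4 e^{\frac{9}{2}}}.

Antiderivative: F(x) = - \frac{5 e^{3 x}}{4}; value = - \frac{5}{4} + \frac{5}{4 e^{\frac{9}{2}}}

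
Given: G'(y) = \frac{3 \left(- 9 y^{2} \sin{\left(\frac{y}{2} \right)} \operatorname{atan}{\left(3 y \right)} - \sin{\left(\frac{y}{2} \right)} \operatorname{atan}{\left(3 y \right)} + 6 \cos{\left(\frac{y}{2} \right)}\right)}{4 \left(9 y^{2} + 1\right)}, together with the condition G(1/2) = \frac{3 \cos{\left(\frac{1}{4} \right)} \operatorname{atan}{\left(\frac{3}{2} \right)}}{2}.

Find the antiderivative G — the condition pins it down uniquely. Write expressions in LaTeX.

G'(y) has the shape u'v + uv' for u = \frac{3 \operatorname{atan}{\left(3 y \right)}}{2} and v = \cos{\left(\frac{y}{2} \right)} — it is the derivative of the product u*v.
A general antiderivative is \frac{3 \cos{\left(\frac{y}{2} \right)} \operatorname{atan}{\left(3 y \right)}}{2} + C.
The condition gives C = \frac{3 \cos{\left(\frac{1}{4} \right)} \operatorname{atan}{\left(\frac{3}{2} \right)}}{2} - (\frac{3 \cos{\left(\frac{1}{4} \right)} \operatorname{atan}{\left(\frac{3}{2} \right)}}{2}) = 0.
So G(y) = \frac{3 \cos{\left(\frac{y}{2} \right)} \operatorname{atan}{\left(3 y \right)}}{2}.
Check: d/dy[\frac{3 \cos{\left(\frac{y}{2} \right)} \operatorname{atan}{\left(3 y \right)}}{2}] = \frac{- 27 y^{2} \sin{\left(\frac{y}{2} \right)} \operatorname{atan}{\left(3 y \right)} - 3 \sin{\left(\frac{y}{2} \right)} \operatorname{atan}{\left(3 y \right)} + 18 \cos{\left(\frac{y}{2} \right)}}{36 y^{2} + 4}, which equals G'(y).

G(y) = \frac{3 \cos{\left(\frac{y}{2} \right)} \operatorname{atan}{\left(3 y \right)}}{2}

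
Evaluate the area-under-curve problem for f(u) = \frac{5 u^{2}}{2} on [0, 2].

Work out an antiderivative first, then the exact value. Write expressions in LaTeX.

Differentiate the proposed F(u) back; it has to land on f(u) exactly.
F(u) = \frac{5 u^{3}}{6} is an antiderivative of f.
Check: d/du[\frac{5 u^{3}}{6}] = \frac{5 u^{2}}{2} = f(u).
F(2) = \frac{20}{3}; F(0) = 0.
Integral = F(2) - F(0) = \frac{20}{3}.

Antiderivative: F(u) = \frac{5 u^{3}}{6}; value = \frac{20}{3}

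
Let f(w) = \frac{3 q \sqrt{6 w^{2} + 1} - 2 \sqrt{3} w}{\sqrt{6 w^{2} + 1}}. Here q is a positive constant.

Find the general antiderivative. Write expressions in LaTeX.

F(w) = 3 q w - \sqrt{2 w^{2} + \frac{1}{3}} + C

Any candidate F(w) must reproduce f(w) exactly when differentiated.
Check: d/dw[3 q w - \sqrt{2 w^{2} + \frac{1}{3}}] = \frac{3 q \sqrt{6 w^{2} + 1} - 2 \sqrt{3} w}{\sqrt{6 w^{2} + 1}} = f(w).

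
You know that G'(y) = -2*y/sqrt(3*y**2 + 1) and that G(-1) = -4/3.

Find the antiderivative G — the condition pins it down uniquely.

G(y) = -2*sqrt(3*y**2 + 1)/3

The substitution u = 3*y**2 + 1 works: G'(y) is exactly (dG/du)*(du/dy) for that inner function.
A general antiderivative is -2*sqrt(3*y**2 + 1)/3 + C.
The condition gives C = -4/3 - (-4/3) = 0.
So G(y) = -2*sqrt(3*y**2 + 1)/3.
Check: d/dy[-2*sqrt(3*y**2 + 1)/3] = -2*y/sqrt(3*y**2 + 1) = G'(y).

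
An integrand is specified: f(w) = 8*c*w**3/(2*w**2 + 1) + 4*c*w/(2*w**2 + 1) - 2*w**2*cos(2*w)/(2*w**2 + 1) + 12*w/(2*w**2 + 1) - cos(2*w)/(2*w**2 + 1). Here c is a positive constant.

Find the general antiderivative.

Integrate term by term and add the pieces.
Check: d/dw[(4*c*w**2 + 6*log(2*w**2 + 1) - sin(2*w))/2] = (8*c*w**3 + 4*c*w - 2*w**2*cos(2*w) + 12*w - cos(2*w))/(2*w**2 + 1), which equals f(w).

F(w) = (4*c*w**2 + 6*log(2*w**2 + 1) - sin(2*w))/2 + C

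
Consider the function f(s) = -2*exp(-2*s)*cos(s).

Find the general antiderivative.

For F(s) to be correct the identity F'(s) - f(s) = 0 must hold.
Check: d/ds[-2*exp(-2*s)*sin(s)/5 + 4*exp(-2*s)*cos(s)/5] = -2*exp(-2*s)*cos(s) = f(s).

F(s) = -2*exp(-2*s)*sin(s)/5 + 4*exp(-2*s)*cos(s)/5 + C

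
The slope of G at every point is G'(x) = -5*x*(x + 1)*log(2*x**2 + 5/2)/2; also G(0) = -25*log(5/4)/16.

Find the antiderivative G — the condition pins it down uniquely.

For G(x) to be correct, d/dx[G] must agree with the stated G'(x) identically.
A general antiderivative is 5*x**3/9 + 5*x**2/4 - 25*x/12 + (-5*x**3/6 - 5*x**2/4)*log(2*x**2 + 5/2) - 25*log(x**2 + 5/4)/16 + 25*sqrt(5)*atan(2*sqrt(5)*x/5)/24 + C.
The condition gives C = -25*log(5/4)/16 - (-25*log(5/4)/16) = 0.
So G(x) = 5*x**3/9 + 5*x**2/4 - 25*x/12 + (-5*x**3/6 - 5*x**2/4)*log(2*x**2 + 5/2) - 25*log(x**2 + 5/4)/16 + 25*sqrt(5)*atan(2*sqrt(5)*x/5)/24.
Check: d/dx[5*x**3/9 + 5*x**2/4 - 25*x/12 + (-5*x**3/6 - 5*x**2/4)*log(2*x**2 + 5/2) - 25*log(x**2 + 5/4)/16 + 25*sqrt(5)*atan(2*sqrt(5)*x/5)/24] = -5*x**2*log(2*x**2 + 5/2)/2 - 5*x*log(2*x**2 + 5/2)/2, which equals G'(x).

G(x) = 5*x**3/9 + 5*x**2/4 - 25*x/12 + (-5*x**3/6 - 5*x**2/4)*log(2*x**2 + 5/2) - 25*log(x**2 + 5/4)/16 + 25*sqrt(5)*atan(2*sqrt(5)*x/5)/24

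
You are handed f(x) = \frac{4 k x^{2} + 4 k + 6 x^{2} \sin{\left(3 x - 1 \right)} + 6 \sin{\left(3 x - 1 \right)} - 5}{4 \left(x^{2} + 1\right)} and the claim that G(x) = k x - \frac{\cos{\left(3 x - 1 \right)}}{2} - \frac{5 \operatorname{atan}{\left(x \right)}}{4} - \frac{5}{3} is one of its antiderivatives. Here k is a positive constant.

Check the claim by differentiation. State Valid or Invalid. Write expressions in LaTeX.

d/dx[G] = \frac{4 k x^{2} + 4 k + 6 x^{2} \sin{\left(3 x - 1 \right)} + 6 \sin{\left(3 x - 1 \right)} - 5}{4 x^{2} + 4}
This equals f(x) exactly, so the claim holds.

Valid - differentiating G returns exactly f.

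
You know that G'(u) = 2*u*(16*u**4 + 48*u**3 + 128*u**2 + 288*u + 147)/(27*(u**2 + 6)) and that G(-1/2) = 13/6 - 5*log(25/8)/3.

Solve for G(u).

Any candidate G(u) must reproduce the stated G'(u) exactly.
A general antiderivative is 2*(2*u**2/3 + 4*u/3)**2/3 - 5*log(u**2/2 + 3)/3 + C.
The condition gives C = 13/6 - 5*log(25/8)/3 - (1/6 - 5*log(25/8)/3) = 2.
So G(u) = (8*u**4 + 32*u**3 + 32*u**2 - 45*log(u**2/2 + 3) + 54)/27.
Check: d/du[(8*u**4 + 32*u**3 + 32*u**2 - 45*log(u**2/2 + 3) + 54)/27] = (32*u**5 + 96*u**4 + 256*u**3 + 576*u**2 + 294*u)/(27*u**2 + 162), which equals G'(u).

G(u) = (8*u**4 + 32*u**3 + 32*u**2 - 45*log(u**2/2 + 3) + 54)/27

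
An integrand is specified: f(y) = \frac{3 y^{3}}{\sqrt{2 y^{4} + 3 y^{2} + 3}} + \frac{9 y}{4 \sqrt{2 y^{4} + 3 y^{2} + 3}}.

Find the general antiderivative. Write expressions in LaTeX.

F(y) = \frac{3 \sqrt{2 y^{4} + 3 y^{2} + 3}}{4} + C

The substitution u = 2 y^{4} + 3 y^{2} + 3 works: f is exactly (dF/du)*(du/dy) for that inner function.
Check: d/dy[\frac{3 \sqrt{2 y^{4} + 3 y^{2} + 3}}{4}] = \frac{12 y^{3} + 9 y}{4 \sqrt{2 y^{4} + 3 y^{2} + 3}}, which equals f(y).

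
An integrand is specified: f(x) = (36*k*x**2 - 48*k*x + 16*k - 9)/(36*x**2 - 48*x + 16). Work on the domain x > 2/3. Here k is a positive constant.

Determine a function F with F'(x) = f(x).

An antiderivative is F(x) = k*x + 3/(4*(3*x - 2)).

Differentiate the proposed F(x) back; it has to land on f(x) exactly.
Check: d/dx[k*x + 3/(4*(3*x - 2))] = (36*k*x**2 - 48*k*x + 16*k - 9)/(36*x**2 - 48*x + 16) = f(x).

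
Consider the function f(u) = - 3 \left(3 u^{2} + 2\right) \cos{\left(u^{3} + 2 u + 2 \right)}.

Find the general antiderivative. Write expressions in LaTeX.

f matches the chain-rule pattern g'(h)*h' with inner function h(u) = u^{3} + 2 u + 2; substituting w = h(u) collapses the integral.
Check: d/du[- 3 \sin{\left(u^{3} + 2 u + 2 \right)}] = - 9 u^{2} \cos{\left(u^{3} + 2 u + 2 \right)} - 6 \cos{\left(u^{3} + 2 u + 2 \right)}, which equals f(u).

F(u) = - 3 \sin{\left(u^{3} + 2 u + 2 \right)} + C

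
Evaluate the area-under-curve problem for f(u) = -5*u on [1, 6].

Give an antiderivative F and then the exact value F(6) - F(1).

Differentiate the proposed F(u) back; it has to land on f(u) exactly.
F(u) = -5*u**2/2 is an antiderivative of f.
Check: d/du[-5*u**2/2] = -5*u = f(u).
F(6) = -90; F(1) = -5/2.
Integral = F(6) - F(1) = -175/2.

Antiderivative: F(u) = -5*u**2/2; value = -175/2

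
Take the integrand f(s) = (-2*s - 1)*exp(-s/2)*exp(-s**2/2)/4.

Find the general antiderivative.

F(s) = exp(-s/2)*exp(-s**2/2)/2 + C

f matches the chain-rule pattern g'(h)*h' with inner function h(s) = -s**2/2 - s/2; substituting u = h(s) collapses the integral.
Check: d/ds[exp(-s/2)*exp(-s**2/2)/2] = (-2*s - 1)*exp(-s/2)*exp(-s**2/2)/4 = f(s).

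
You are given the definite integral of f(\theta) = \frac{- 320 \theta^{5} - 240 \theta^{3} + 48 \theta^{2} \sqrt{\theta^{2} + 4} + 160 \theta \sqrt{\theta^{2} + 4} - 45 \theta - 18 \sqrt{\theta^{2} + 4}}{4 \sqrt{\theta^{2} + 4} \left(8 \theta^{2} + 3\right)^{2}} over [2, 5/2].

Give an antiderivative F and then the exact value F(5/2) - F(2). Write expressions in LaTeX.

For F(\theta) to be correct the identity F'(\theta) - f(\theta) = 0 must hold.
F(\theta) = \frac{- \frac{3 \theta}{4} - \frac{5}{4}}{4 \theta^{2} + \frac{3}{2}} - \frac{5 \sqrt{\theta^{2} + 4}}{4} is an antiderivative of f.
Check: d/d\theta[\frac{- \frac{3 \theta}{4} - \frac{5}{4}}{4 \theta^{2} + \frac{3}{2}} - \frac{5 \sqrt{\theta^{2} + 4}}{4}] = \frac{- 320 \theta^{5} - 240 \theta^{3} + 48 \theta^{2} \sqrt{\theta^{2} + 4} + 160 \theta \sqrt{\theta^{2} + 4} - 45 \theta - 18 \sqrt{\theta^{2} + 4}}{256 \theta^{4} \sqrt{\theta^{2} + 4} + 192 \theta^{2} \sqrt{\theta^{2} + 4} + 36 \sqrt{\theta^{2} + 4}}, which equals f(\theta).
F(5/2) = - \frac{5 \sqrt{41}}{8} - \frac{25}{212}; F(2) = - \frac{5 \sqrt{2}}{2} - \frac{11}{70}.
Integral = F(5/2) - F(2) = - \frac{5 \sqrt{41}}{8} + \frac{291}{7420} + \frac{5 \sqrt{2}}{2}.

Antiderivative: F(\theta) = \frac{- \frac{3 \theta}{4} - \frac{5}{4}}{4 \theta^{2} + \frac{3}{2}} - \frac{5 \sqrt{\theta^{2} + 4}}{4}; value = - \frac{5 \sqrt{41}}{8} + \frac{291}{7420} + \frac{5 \sqrt{2}}{2}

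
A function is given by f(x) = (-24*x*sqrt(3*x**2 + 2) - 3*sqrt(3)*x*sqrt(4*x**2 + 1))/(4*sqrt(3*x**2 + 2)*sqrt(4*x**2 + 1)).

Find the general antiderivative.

A candidate is checked by its d/dx: the result must match f(x).
Check: d/dx[-(sqrt(3)*sqrt(3*x**2 + 2) + 6*sqrt(4*x**2 + 1))/4] = (-24*x*sqrt(3*x**2 + 2) - 3*sqrt(3)*x*sqrt(4*x**2 + 1))/(4*sqrt(3*x**2 + 2)*sqrt(4*x**2 + 1)) = f(x).

F(x) = -(sqrt(3)*sqrt(3*x**2 + 2) + 6*sqrt(4*x**2 + 1))/4 + C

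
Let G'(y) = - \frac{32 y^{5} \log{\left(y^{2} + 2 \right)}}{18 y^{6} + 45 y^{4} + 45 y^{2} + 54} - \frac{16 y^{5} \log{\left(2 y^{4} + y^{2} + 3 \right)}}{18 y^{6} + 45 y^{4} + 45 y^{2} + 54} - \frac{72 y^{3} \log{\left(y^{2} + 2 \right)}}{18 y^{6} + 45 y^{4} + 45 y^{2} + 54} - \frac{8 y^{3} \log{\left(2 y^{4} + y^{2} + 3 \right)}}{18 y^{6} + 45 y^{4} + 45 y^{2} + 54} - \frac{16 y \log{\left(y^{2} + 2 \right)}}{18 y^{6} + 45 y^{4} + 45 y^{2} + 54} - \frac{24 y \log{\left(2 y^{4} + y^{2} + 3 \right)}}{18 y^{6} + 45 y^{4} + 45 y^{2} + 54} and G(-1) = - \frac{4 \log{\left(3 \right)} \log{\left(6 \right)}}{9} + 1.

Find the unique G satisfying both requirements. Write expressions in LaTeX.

G(y) = - \frac{4 \log{\left(y^{2} + 2 \right)} \log{\left(2 y^{4} + y^{2} + 3 \right)}}{9} + 1

G'(y) has the shape u'v + uv' for u = - \frac{4 \log{\left(y^{2} + 2 \right)}}{9} and v = \log{\left(2 y^{4} + y^{2} + 3 \right)} — it is the derivative of the product u*v.
A general antiderivative is - \frac{4 \log{\left(y^{2} + 2 \right)} \log{\left(2 y^{4} + y^{2} + 3 \right)}}{9} + C.
The condition gives C = - \frac{4 \log{\left(3 \right)} \log{\left(6 \right)}}{9} + 1 - (- \frac{4 \log{\left(3 \right)} \log{\left(6 \right)}}{9}) = 1.
So G(y) = - \frac{4 \log{\left(y^{2} + 2 \right)} \log{\left(2 y^{4} + y^{2} + 3 \right)}}{9} + 1.
Check: d/dy[- \frac{4 \log{\left(y^{2} + 2 \right)} \log{\left(2 y^{4} + y^{2} + 3 \right)}}{9} + 1] = \frac{- 32 y^{5} \log{\left(y^{2} + 2 \right)} - 16 y^{5} \log{\left(2 y^{4} + y^{2} + 3 \right)} - 72 y^{3} \log{\left(y^{2} + 2 \right)} - 8 y^{3} \log{\left(2 y^{4} + y^{2} + 3 \right)} - 16 y \log{\left(y^{2} + 2 \right)} - 24 y \log{\left(2 y^{4} + y^{2} + 3 \right)}}{18 y^{6} + 45 y^{4} + 45 y^{2} + 54}, which equals G'(y).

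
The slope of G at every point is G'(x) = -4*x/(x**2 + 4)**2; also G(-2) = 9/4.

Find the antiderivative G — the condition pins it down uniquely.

G(x) = (2*x**2 + 10)/(x**2 + 4)

G'(x) matches the chain-rule pattern g'(h)*h' with inner function h(x) = 2*x**2 + 8; substituting u = h(x) collapses the integral.
A general antiderivative is 4/(2*x**2 + 8) + C.
The condition gives C = 9/4 - (1/4) = 2.
So G(x) = (2*x**2 + 10)/(x**2 + 4).
Check: d/dx[(2*x**2 + 10)/(x**2 + 4)] = -4*x/(x**4 + 8*x**2 + 16), which equals G'(x).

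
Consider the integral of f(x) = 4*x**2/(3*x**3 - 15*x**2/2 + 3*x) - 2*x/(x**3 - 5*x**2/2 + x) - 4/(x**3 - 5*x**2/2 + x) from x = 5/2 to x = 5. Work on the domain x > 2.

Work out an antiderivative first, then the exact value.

Antiderivative: F(x) = 4*(-9*log(x) - 2*log(x - 2) + 14*log(x - 1/2))/9; value = -4*log(5) - 64*log(2)/9 - 8*log(3)/9 + 4*log(5/2) + 56*log(9/2)/9

Factor the denominator (3*x*(x - 2)*(2*x - 1)) and decompose: f = 112/(9*(2*x - 1)) - 8/(9*(x - 2)) - 4/x; each piece integrates to a log, atan, or power term.
F(x) = 4*(-9*log(x) - 2*log(x - 2) + 14*log(x - 1/2))/9 is an antiderivative of f.
Check: d/dx[4*(-9*log(x) - 2*log(x - 2) + 14*log(x - 1/2))/9] = (8*x**2 - 12*x - 24)/(6*x**3 - 15*x**2 + 6*x), which equals f(x).
F(5) = -4*log(5) - 8*log(3)/9 + 56*log(9/2)/9; F(5/2) = -4*log(5/2) + 64*log(2)/9.
Integral = F(5) - F(5/2) = -4*log(5) - 64*log(2)/9 - 8*log(3)/9 + 4*log(5/2) + 56*log(9/2)/9.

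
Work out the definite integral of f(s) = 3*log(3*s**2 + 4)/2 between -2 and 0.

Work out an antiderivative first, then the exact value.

Whatever form F(s) takes, F'(s) = f(s) is non-negotiable.
F(s) = 3*s*log(3*s**2 + 4)/2 - 3*s + 2*sqrt(3)*atan(sqrt(3)*s/2) is an antiderivative of f.
Check: d/ds[3*s*log(3*s**2 + 4)/2 - 3*s + 2*sqrt(3)*atan(sqrt(3)*s/2)] = 3*log(3*s**2 + 4)/2 = f(s).
F(0) = 0; F(-2) = -3*log(16) - 2*sqrt(3)*pi/3 + 6.
Integral = F(0) - F(-2) = -6 + 2*sqrt(3)*pi/3 + 3*log(16).

Antiderivative: F(s) = 3*s*log(3*s**2 + 4)/2 - 3*s + 2*sqrt(3)*atan(sqrt(3)*s/2); value = -6 + 2*sqrt(3)*pi/3 + 3*log(16)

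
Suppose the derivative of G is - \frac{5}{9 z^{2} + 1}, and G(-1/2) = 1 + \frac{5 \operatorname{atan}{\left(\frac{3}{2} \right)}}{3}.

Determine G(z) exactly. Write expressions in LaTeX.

G(z) = 1 - \frac{5 \operatorname{atan}{\left(3 z \right)}}{3}

A first test for any G(z): its z-derivative must equal the given G'(z).
A general antiderivative is - \frac{5 \operatorname{atan}{\left(3 z \right)}}{3} + C.
The condition gives C = 1 + \frac{5 \operatorname{atan}{\left(\frac{3}{2} \right)}}{3} - (\frac{5 \operatorname{atan}{\left(\frac{3}{2} \right)}}{3}) = 1.
So G(z) = 1 - \frac{5 \operatorname{atan}{\left(3 z \right)}}{3}.
Check: d/dz[1 - \frac{5 \operatorname{atan}{\left(3 z \right)}}{3}] = - \frac{5}{9 z^{2} + 1} = G'(z).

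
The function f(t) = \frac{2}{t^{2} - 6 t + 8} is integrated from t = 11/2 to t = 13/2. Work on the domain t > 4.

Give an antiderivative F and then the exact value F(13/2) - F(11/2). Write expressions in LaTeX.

Antiderivative: F(t) = \log{\left(t - 4 \right)} - \log{\left(t - 2 \right)}; value = - \log{\left(\frac{9}{2} \right)} - \log{\left(\frac{3}{2} \right)} + \log{\left(\frac{5}{2} \right)} + \log{\left(\frac{7}{2} \right)}

The denominator factors as \left(t - 4\right) \left(t - 2\right); partial fractions split f into directly integrable pieces: - \frac{1}{t - 2} + \frac{1}{t - 4}.
F(t) = \log{\left(t - 4 \right)} - \log{\left(t - 2 \right)} is an antiderivative of f.
Check: d/dt[\log{\left(t - 4 \right)} - \log{\left(t - 2 \right)}] = \frac{2}{t^{2} - 6 t + 8} = f(t).
F(13/2) = - \log{\left(\frac{9}{2} \right)} + \log{\left(\frac{5}{2} \right)}; F(11/2) = - \log{\left(\frac{7}{2} \right)} + \log{\left(\frac{3}{2} \right)}.
Integral = F(13/2) - F(11/2) = - \log{\left(\frac{9}{2} \right)} - \log{\left(\frac{3}{2} \right)} + \log{\left(\frac{5}{2} \right)} + \log{\left(\frac{7}{2} \right)}.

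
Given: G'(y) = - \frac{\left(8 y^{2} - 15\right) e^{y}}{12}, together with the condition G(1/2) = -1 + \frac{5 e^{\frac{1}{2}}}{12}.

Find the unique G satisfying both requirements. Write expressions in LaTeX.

G'(y) has the shape u'v + uv' for u = - \frac{2 y^{2}}{3} + \frac{4 y}{3} - \frac{1}{12} and v = e^{y} — it is the derivative of the product u*v.
A general antiderivative is \frac{\left(- 8 y^{2} + 16 y - 1\right) e^{y}}{12} + C.
The condition gives C = -1 + \frac{5 e^{\frac{1}{2}}}{12} - (\frac{5 e^{\frac{1}{2}}}{12}) = -1.
So G(y) = - \frac{2 y^{2} e^{y}}{3} + \frac{4 y e^{y}}{3} - \frac{e^{y}}{12} - 1.
Check: d/dy[- \frac{2 y^{2} e^{y}}{3} + \frac{4 y e^{y}}{3} - \frac{e^{y}}{12} - 1] = - \frac{2 y^{2} e^{y}}{3} + \frac{5 e^{y}}{4}, which equals G'(y).

G(y) = - \frac{2 y^{2} e^{y}}{3} + \frac{4 y e^{y}}{3} - \frac{e^{y}}{12} - 1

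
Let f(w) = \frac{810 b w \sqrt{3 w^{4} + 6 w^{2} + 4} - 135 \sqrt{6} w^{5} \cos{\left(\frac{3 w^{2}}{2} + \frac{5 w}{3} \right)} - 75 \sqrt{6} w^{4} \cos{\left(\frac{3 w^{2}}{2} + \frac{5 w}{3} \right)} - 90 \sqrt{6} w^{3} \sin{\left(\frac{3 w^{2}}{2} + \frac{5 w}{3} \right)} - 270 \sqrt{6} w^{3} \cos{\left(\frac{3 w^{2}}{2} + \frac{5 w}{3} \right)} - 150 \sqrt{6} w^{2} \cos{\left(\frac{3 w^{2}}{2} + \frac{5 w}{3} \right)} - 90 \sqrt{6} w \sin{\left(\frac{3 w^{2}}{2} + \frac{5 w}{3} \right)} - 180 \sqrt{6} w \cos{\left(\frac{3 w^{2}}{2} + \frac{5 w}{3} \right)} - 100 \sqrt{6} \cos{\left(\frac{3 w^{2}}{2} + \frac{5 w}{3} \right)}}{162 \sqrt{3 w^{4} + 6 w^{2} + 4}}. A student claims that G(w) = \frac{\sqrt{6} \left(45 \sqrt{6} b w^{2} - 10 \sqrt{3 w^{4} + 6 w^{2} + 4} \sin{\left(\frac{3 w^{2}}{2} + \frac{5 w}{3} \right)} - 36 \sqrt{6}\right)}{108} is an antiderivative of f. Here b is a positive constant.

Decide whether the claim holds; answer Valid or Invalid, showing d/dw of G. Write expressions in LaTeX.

d/dw[G] = \frac{810 b w \sqrt{3 w^{4} + 6 w^{2} + 4} - 135 \sqrt{6} w^{5} \cos{\left(\frac{3 w^{2}}{2} + \frac{5 w}{3} \right)} - 75 \sqrt{6} w^{4} \cos{\left(\frac{3 w^{2}}{2} + \frac{5 w}{3} \right)} - 90 \sqrt{6} w^{3} \sin{\left(\frac{3 w^{2}}{2} + \frac{5 w}{3} \right)} - 270 \sqrt{6} w^{3} \cos{\left(\frac{3 w^{2}}{2} + \frac{5 w}{3} \right)} - 150 \sqrt{6} w^{2} \cos{\left(\frac{3 w^{2}}{2} + \frac{5 w}{3} \right)} - 90 \sqrt{6} w \sin{\left(\frac{3 w^{2}}{2} + \frac{5 w}{3} \right)} - 180 \sqrt{6} w \cos{\left(\frac{3 w^{2}}{2} + \frac{5 w}{3} \right)} - 100 \sqrt{6} \cos{\left(\frac{3 w^{2}}{2} + \frac{5 w}{3} \right)}}{162 \sqrt{3 w^{4} + 6 w^{2} + 4}}
This equals f(w) exactly, so the claim holds.

Valid: G'(w) = f(w).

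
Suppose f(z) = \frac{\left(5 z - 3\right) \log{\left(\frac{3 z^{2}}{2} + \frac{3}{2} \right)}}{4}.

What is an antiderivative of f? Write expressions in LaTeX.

An antiderivative is F(z) = - \frac{5 z^{2}}{8} + \frac{3 z}{2} + \left(\frac{5 z^{2}}{8} - \frac{3 z}{4}\right) \log{\left(\frac{3 z^{2}}{2} + \frac{3}{2} \right)} + \frac{5 \log{\left(z^{2} + 1 \right)}}{8} - \frac{3 \operatorname{atan}{\left(z \right)}}{2}.

A first test for any F(z): its z-derivative must equal f(z) identically.
Check: d/dz[- \frac{5 z^{2}}{8} + \frac{3 z}{2} + \left(\frac{5 z^{2}}{8} - \frac{3 z}{4}\right) \log{\left(\frac{3 z^{2}}{2} + \frac{3}{2} \right)} + \frac{5 \log{\left(z^{2} + 1 \right)}}{8} - \frac{3 \operatorname{atan}{\left(z \right)}}{2}] = \frac{5 z \log{\left(z^{2} + 1 \right)}}{4} - \frac{5 z \log{\left(2 \right)}}{4} + \frac{5 z \log{\left(3 \right)}}{4} - \frac{3 \log{\left(z^{2} + 1 \right)}}{4} - \frac{3 \log{\left(3 \right)}}{4} + \frac{3 \log{\left(2 \right)}}{4}, which equals f(z).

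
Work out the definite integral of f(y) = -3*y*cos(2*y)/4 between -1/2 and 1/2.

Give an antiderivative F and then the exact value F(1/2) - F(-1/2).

Antiderivative: F(y) = -3*y*sin(2*y)/8 - 3*cos(2*y)/16; value = 0

An antiderivative F(y) passes only if d/dy[F] lands on f(y) exactly.
F(y) = -3*y*sin(2*y)/8 - 3*cos(2*y)/16 is an antiderivative of f.
Check: d/dy[-3*y*sin(2*y)/8 - 3*cos(2*y)/16] = -3*y*cos(2*y)/4 = f(y).
F(1/2) = -3*sin(1)/16 - 3*cos(1)/16; F(-1/2) = -3*sin(1)/16 - 3*cos(1)/16.
Integral = F(1/2) - F(-1/2) = 0.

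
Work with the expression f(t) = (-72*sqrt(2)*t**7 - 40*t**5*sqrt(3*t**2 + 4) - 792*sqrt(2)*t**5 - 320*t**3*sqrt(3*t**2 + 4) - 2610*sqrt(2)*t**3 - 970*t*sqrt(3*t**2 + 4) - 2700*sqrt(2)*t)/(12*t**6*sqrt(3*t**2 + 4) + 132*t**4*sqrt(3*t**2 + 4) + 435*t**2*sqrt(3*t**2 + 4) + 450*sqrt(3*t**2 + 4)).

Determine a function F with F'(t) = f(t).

Check any antiderivative F(t) by computing F'(t) and comparing it with f(t).
Check: d/dt[-(12*sqrt(2)*t**2*sqrt(3*t**2 + 4) + 10*t**2*log(t**2/2 + 3) + 30*sqrt(2)*sqrt(3*t**2 + 4) + 25*log(t**2/2 + 3) - 30)/(3*(2*t**2 + 5))] = (-72*sqrt(2)*t**7 - 40*t**5*sqrt(3*t**2 + 4) - 792*sqrt(2)*t**5 - 320*t**3*sqrt(3*t**2 + 4) - 2610*sqrt(2)*t**3 - 970*t*sqrt(3*t**2 + 4) - 2700*sqrt(2)*t)/(12*t**6*sqrt(3*t**2 + 4) + 132*t**4*sqrt(3*t**2 + 4) + 435*t**2*sqrt(3*t**2 + 4) + 450*sqrt(3*t**2 + 4)) = f(t).

An antiderivative is F(t) = -(12*sqrt(2)*t**2*sqrt(3*t**2 + 4) + 10*t**2*log(t**2/2 + 3) + 30*sqrt(2)*sqrt(3*t**2 + 4) + 25*log(t**2/2 + 3) - 30)/(3*(2*t**2 + 5)).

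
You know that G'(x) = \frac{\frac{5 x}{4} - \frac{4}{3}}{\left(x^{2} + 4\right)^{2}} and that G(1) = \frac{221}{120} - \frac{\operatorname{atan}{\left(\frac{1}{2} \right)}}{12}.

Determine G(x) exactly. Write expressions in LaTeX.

G(x) = \frac{- 4 x - 15}{24 x^{2} + 96} - \frac{\operatorname{atan}{\left(\frac{x}{2} \right)}}{12} + 2

For G(x) to be correct, d/dx[G] must agree with the stated G'(x) identically.
A general antiderivative is \frac{- 4 x - 15}{24 x^{2} + 96} - \frac{\operatorname{atan}{\left(\frac{x}{2} \right)}}{12} + C.
The condition gives C = \frac{221}{120} - \frac{\operatorname{atan}{\left(\frac{1}{2} \right)}}{12} - (- \frac{19}{120} - \frac{\operatorname{atan}{\left(\frac{1}{2} \right)}}{12}) = 2.
So G(x) = \frac{- 4 x - 15}{24 x^{2} + 96} - \frac{\operatorname{atan}{\left(\frac{x}{2} \right)}}{12} + 2.
Check: d/dx[\frac{- 4 x - 15}{24 x^{2} + 96} - \frac{\operatorname{atan}{\left(\frac{x}{2} \right)}}{12} + 2] = \frac{15 x - 16}{12 x^{4} + 96 x^{2} + 192}, which equals G'(x).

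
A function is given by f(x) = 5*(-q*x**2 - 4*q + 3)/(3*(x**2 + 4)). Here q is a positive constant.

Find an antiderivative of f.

An antiderivative is F(x) = -5*q*x/3 + 5*atan(x/2)/2.

A first test for any F(x): its x-derivative must equal f(x) identically.
Check: d/dx[-5*q*x/3 + 5*atan(x/2)/2] = (-5*q*x**2 - 20*q + 15)/(3*x**2 + 12), which equals f(x).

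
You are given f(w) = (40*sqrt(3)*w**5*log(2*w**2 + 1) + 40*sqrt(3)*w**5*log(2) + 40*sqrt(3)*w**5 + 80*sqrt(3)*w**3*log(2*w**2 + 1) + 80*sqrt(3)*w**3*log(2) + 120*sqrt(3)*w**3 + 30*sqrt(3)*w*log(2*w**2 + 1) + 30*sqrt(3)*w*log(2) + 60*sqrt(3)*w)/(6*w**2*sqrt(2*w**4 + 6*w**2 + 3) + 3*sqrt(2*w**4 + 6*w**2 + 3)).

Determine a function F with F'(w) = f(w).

Recognize the product-rule pattern: f = u'v + uv' with u = 5*sqrt(2*w**4/3 + 2*w**2 + 1), v = log(4*w**2 + 2), so integration by parts undoes it.
Check: d/dw[5*sqrt(2*w**4/3 + 2*w**2 + 1)*log(4*w**2 + 2)] = (40*w**5*log(2*w**2 + 1) + 40*w**5*log(2) + 40*w**5 + 80*w**3*log(2*w**2 + 1) + 80*w**3*log(2) + 120*w**3 + 30*w*log(2*w**2 + 1) + 30*w*log(2) + 60*w)/(2*sqrt(3)*w**2*sqrt(2*w**4 + 6*w**2 + 3) + sqrt(3)*sqrt(2*w**4 + 6*w**2 + 3)), which equals f(w).

An antiderivative is F(w) = 5*sqrt(2*w**4/3 + 2*w**2 + 1)*log(4*w**2 + 2).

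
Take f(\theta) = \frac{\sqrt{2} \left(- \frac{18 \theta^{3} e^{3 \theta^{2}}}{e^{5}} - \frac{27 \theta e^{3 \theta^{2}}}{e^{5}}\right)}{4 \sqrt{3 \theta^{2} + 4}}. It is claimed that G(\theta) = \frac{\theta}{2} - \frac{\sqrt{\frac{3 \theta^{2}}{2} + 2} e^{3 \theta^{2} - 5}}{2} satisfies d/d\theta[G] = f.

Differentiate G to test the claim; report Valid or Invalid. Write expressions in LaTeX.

d/d\theta[G] = \frac{\sqrt{2} \left(- \frac{18 \theta^{3} e^{3 \theta^{2}}}{e^{5}} - \frac{27 \theta e^{3 \theta^{2}}}{e^{5}} + \sqrt{2} \sqrt{3 \theta^{2} + 4}\right)}{4 \sqrt{3 \theta^{2} + 4}}
d/d\theta[G] - f(\theta) = \frac{1}{2} != 0.

Invalid: d/d\theta[G] - f = \frac{1}{2}, which is not 0.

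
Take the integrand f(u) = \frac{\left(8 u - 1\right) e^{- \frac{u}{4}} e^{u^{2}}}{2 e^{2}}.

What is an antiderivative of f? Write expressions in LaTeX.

An antiderivative is F(u) = 2 e^{u^{2} - \frac{u}{4} - 2}.

The substitution w = u^{2} - \frac{u}{4} - 2 works: f is exactly (dF/dw)*(dw/du) for that inner function.
Check: d/du[2 e^{u^{2} - \frac{u}{4} - 2}] = \frac{\left(8 u - 1\right) e^{- \frac{u}{4}} e^{u^{2}}}{2 e^{2}} = f(u).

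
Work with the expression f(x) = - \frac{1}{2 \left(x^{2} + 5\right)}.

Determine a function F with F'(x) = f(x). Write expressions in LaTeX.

Differentiate the proposed F(x) back; it has to land on f(x) exactly.
Check: d/dx[- \frac{\sqrt{5} \operatorname{atan}{\left(\frac{\sqrt{5} x}{5} \right)}}{10}] = - \frac{1}{2 x^{2} + 10}, which equals f(x).

An antiderivative is F(x) = - \frac{\sqrt{5} \operatorname{atan}{\left(\frac{\sqrt{5} x}{5} \right)}}{10}.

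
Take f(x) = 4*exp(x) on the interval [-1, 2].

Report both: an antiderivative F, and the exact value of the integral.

For F(x) to be correct the identity F'(x) - f(x) = 0 must hold.
F(x) = 4*exp(x) is an antiderivative of f.
Check: d/dx[4*exp(x)] = 4*exp(x) = f(x).
F(2) = 4*exp(2); F(-1) = 4*exp(-1).
Integral = F(2) - F(-1) = -4*exp(-1) + 4*exp(2).

Antiderivative: F(x) = 4*exp(x); value = -4*exp(-1) + 4*exp(2)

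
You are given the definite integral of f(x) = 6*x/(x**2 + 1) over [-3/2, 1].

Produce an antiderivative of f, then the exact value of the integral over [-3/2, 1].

The substitution u = 2*x**2 + 2 works: f is exactly (dF/du)*(du/dx) for that inner function.
F(x) = 3*log(2*x**2 + 2) is an antiderivative of f.
Check: d/dx[3*log(2*x**2 + 2)] = 6*x/(x**2 + 1) = f(x).
F(1) = 3*log(4); F(-3/2) = 3*log(13/2).
Integral = F(1) - F(-3/2) = -3*log(13/2) + 3*log(4).

Antiderivative: F(x) = 3*log(2*x**2 + 2); value = -3*log(13/2) + 3*log(4)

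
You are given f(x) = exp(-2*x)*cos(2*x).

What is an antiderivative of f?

An antiderivative is F(x) = exp(-2*x)*sin(2*x)/4 - exp(-2*x)*cos(2*x)/4.

Whatever form F(x) takes, F'(x) = f(x) is non-negotiable.
Check: d/dx[exp(-2*x)*sin(2*x)/4 - exp(-2*x)*cos(2*x)/4] = exp(-2*x)*cos(2*x) = f(x).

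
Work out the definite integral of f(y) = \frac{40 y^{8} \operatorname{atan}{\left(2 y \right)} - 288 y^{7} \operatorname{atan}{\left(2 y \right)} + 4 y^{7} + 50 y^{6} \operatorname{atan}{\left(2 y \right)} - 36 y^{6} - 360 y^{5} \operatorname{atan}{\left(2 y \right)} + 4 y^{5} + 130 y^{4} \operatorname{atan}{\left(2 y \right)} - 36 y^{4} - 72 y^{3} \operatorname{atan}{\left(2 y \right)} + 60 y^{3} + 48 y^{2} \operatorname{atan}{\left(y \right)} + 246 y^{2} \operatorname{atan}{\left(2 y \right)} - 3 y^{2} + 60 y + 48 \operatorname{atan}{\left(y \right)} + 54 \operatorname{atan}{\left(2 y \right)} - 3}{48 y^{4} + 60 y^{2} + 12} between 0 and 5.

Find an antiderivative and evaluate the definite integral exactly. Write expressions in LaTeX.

Antiderivative: F(y) = \frac{\left(4 y^{5} - 36 y^{4} + 60 y + 48 \operatorname{atan}{\left(y \right)} - 3\right) \operatorname{atan}{\left(2 y \right)}}{24}; value = - \frac{9703 \operatorname{atan}{\left(10 \right)}}{24} + 2 \operatorname{atan}{\left(5 \right)} \operatorname{atan}{\left(10 \right)}

f has the shape u'v + uv' for u = \frac{y^{5}}{6} - \frac{3 y^{4}}{2} + \frac{5 y}{2} + 2 \operatorname{atan}{\left(y \right)} - \frac{1}{8} and v = \operatorname{atan}{\left(2 y \right)} — it is the derivative of the product u*v.
F(y) = \frac{\left(4 y^{5} - 36 y^{4} + 60 y + 48 \operatorname{atan}{\left(y \right)} - 3\right) \operatorname{atan}{\left(2 y \right)}}{24} is an antiderivative of f.
Check: d/dy[\frac{\left(4 y^{5} - 36 y^{4} + 60 y + 48 \operatorname{atan}{\left(y \right)} - 3\right) \operatorname{atan}{\left(2 y \right)}}{24}] = \frac{40 y^{8} \operatorname{atan}{\left(2 y \right)} - 288 y^{7} \operatorname{atan}{\left(2 y \right)} + 4 y^{7} + 50 y^{6} \operatorname{atan}{\left(2 y \right)} - 36 y^{6} - 360 y^{5} \operatorname{atan}{\left(2 y \right)} + 4 y^{5} + 130 y^{4} \operatorname{atan}{\left(2 y \right)} - 36 y^{4} - 72 y^{3} \operatorname{atan}{\left(2 y \right)} + 60 y^{3} + 48 y^{2} \operatorname{atan}{\left(y \right)} + 246 y^{2} \operatorname{atan}{\left(2 y \right)} - 3 y^{2} + 60 y + 48 \operatorname{atan}{\left(y \right)} + 54 \operatorname{atan}{\left(2 y \right)} - 3}{48 y^{4} + 60 y^{2} + 12} = f(y).
F(5) = - \frac{9703 \operatorname{atan}{\left(10 \right)}}{24} + 2 \operatorname{atan}{\left(5 \right)} \operatorname{atan}{\left(10 \right)}; F(0) = 0.
Integral = F(5) - F(0) = - \frac{9703 \operatorname{atan}{\left(10 \right)}}{24} + 2 \operatorname{atan}{\left(5 \right)} \operatorname{atan}{\left(10 \right)}.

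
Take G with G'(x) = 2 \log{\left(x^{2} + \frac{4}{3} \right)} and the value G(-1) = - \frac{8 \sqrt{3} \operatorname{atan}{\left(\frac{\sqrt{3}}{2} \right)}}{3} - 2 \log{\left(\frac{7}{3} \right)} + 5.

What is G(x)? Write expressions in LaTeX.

G(x) = 2 x \log{\left(x^{2} + \frac{4}{3} \right)} - 4 x + \frac{8 \sqrt{3} \operatorname{atan}{\left(\frac{\sqrt{3} x}{2} \right)}}{3} + 1

A candidate passes only if d/dx[G] lands on the given G'(x) exactly.
A general antiderivative is 2 x \log{\left(x^{2} + \frac{4}{3} \right)} - 4 x + \frac{8 \sqrt{3} \operatorname{atan}{\left(\frac{\sqrt{3} x}{2} \right)}}{3} + C.
The condition gives C = - \frac{8 \sqrt{3} \operatorname{atan}{\left(\frac{\sqrt{3}}{2} \right)}}{3} - 2 \log{\left(\frac{7}{3} \right)} + 5 - (- \frac{8 \sqrt{3} \operatorname{atan}{\left(\frac{\sqrt{3}}{2} \right)}}{3} - 2 \log{\left(\frac{7}{3} \right)} + 4) = 1.
So G(x) = 2 x \log{\left(x^{2} + \frac{4}{3} \right)} - 4 x + \frac{8 \sqrt{3} \operatorname{atan}{\left(\frac{\sqrt{3} x}{2} \right)}}{3} + 1.
Check: d/dx[2 x \log{\left(x^{2} + \frac{4}{3} \right)} - 4 x + \frac{8 \sqrt{3} \operatorname{atan}{\left(\frac{\sqrt{3} x}{2} \right)}}{3} + 1] = 2 \log{\left(x^{2} + \frac{4}{3} \right)} = G'(x).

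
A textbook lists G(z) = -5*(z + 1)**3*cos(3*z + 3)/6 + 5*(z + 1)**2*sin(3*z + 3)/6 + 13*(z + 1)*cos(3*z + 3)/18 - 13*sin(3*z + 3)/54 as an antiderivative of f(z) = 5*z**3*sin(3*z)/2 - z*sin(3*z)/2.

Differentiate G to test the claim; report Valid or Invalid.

Invalid: d/dz[G] - f = -5*z**3*sin(3*z)/2 + 5*z**3*sin(3*z + 3)/2 + 15*z**2*sin(3*z + 3)/2 + z*sin(3*z)/2 + 7*z*sin(3*z + 3) + 2*sin(3*z + 3), which is not 0.

d/dz[G] = 5*z**3*sin(3*z + 3)/2 + 15*z**2*sin(3*z + 3)/2 + 7*z*sin(3*z + 3) + 2*sin(3*z + 3)
d/dz[G] - f(z) = -5*z**3*sin(3*z)/2 + 5*z**3*sin(3*z + 3)/2 + 15*z**2*sin(3*z + 3)/2 + z*sin(3*z)/2 + 7*z*sin(3*z + 3) + 2*sin(3*z + 3) != 0.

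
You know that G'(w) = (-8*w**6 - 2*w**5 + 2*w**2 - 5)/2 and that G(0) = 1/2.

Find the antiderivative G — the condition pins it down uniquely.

G(w) = -4*w**7/7 - w**6/6 + w**3/3 - 5*w/2 + 1/2

Differentiate the proposed G(w) back; it has to land on the given G'(w).
A general antiderivative is -4*w**7/7 - w**6/6 + w**3/3 - 5*w/2 + C.
The condition gives C = 1/2 - (0) = 1/2.
So G(w) = -4*w**7/7 - w**6/6 + w**3/3 - 5*w/2 + 1/2.
Check: d/dw[-4*w**7/7 - w**6/6 + w**3/3 - 5*w/2 + 1/2] = -4*w**6 - w**5 + w**2 - 5/2, which equals G'(w).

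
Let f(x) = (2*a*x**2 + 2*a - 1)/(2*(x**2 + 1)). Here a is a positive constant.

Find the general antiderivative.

F(x) = a*x - atan(x)/2 + C

A first test for any F(x): its x-derivative must equal f(x) identically.
Check: d/dx[a*x - atan(x)/2] = (2*a*x**2 + 2*a - 1)/(2*x**2 + 2), which equals f(x).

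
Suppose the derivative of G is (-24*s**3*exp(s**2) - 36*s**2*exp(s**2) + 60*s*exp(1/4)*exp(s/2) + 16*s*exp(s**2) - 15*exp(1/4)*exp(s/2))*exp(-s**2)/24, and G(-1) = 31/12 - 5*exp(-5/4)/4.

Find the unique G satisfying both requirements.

G(s) = -s**4/4 - s**3/2 + s**2/3 - 5*exp(-s**2 + s/2 + 1/4)/4 + 2

Whatever form G(s) takes, its d/ds must return the stated G'(s).
A general antiderivative is -s**4/4 - s**3/2 + s**2/3 - 5*exp(-s**2 + s/2 + 1/4)/4 + C.
The condition gives C = 31/12 - 5*exp(-5/4)/4 - (7/12 - 5*exp(-5/4)/4) = 2.
So G(s) = -s**4/4 - s**3/2 + s**2/3 - 5*exp(-s**2 + s/2 + 1/4)/4 + 2.
Check: d/ds[-s**4/4 - s**3/2 + s**2/3 - 5*exp(-s**2 + s/2 + 1/4)/4 + 2] = -s**3 - 3*s**2/2 + 5*s*exp(1/4)*exp(s/2)*exp(-s**2)/2 + 2*s/3 - 5*exp(1/4)*exp(s/2)*exp(-s**2)/8, which equals G'(s).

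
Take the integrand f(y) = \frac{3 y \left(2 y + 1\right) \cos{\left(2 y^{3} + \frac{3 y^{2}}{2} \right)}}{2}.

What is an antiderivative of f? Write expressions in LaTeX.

f matches the chain-rule pattern g'(h)*h' with inner function h(y) = 2 y^{3} + \frac{3 y^{2}}{2}; substituting u = h(y) collapses the integral.
Check: d/dy[\frac{\sin{\left(2 y^{3} + \frac{3 y^{2}}{2} \right)}}{2}] = 3 y^{2} \cos{\left(2 y^{3} + \frac{3 y^{2}}{2} \right)} + \frac{3 y \cos{\left(2 y^{3} + \frac{3 y^{2}}{2} \right)}}{2}, which equals f(y).

An antiderivative is F(y) = \frac{\sin{\left(2 y^{3} + \frac{3 y^{2}}{2} \right)}}{2}.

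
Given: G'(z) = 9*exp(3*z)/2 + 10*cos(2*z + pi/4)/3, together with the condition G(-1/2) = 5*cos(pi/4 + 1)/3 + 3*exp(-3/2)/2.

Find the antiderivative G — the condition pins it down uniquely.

The integrand splits into summands that can be handled one at a time.
A general antiderivative is 3*exp(3*z)/2 + 5*sin(2*z + pi/4)/3 + C.
The condition gives C = 5*cos(pi/4 + 1)/3 + 3*exp(-3/2)/2 - (5*cos(pi/4 + 1)/3 + 3*exp(-3/2)/2) = 0.
So G(z) = 3*exp(3*z)/2 + 5*sin(2*z + pi/4)/3.
Check: d/dz[3*exp(3*z)/2 + 5*sin(2*z + pi/4)/3] = 9*exp(3*z)/2 + 10*cos(2*z + pi/4)/3 = G'(z).

G(z) = 3*exp(3*z)/2 + 5*sin(2*z + pi/4)/3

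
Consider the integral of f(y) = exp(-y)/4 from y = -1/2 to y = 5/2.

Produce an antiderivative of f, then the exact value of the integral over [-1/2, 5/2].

Differentiate the proposed F(y) back; it has to land on f(y) exactly.
F(y) = -exp(-y)/4 is an antiderivative of f.
Check: d/dy[-exp(-y)/4] = exp(-y)/4 = f(y).
F(5/2) = -exp(-5/2)/4; F(-1/2) = -exp(1/2)/4.
Integral = F(5/2) - F(-1/2) = -exp(-5/2)/4 + exp(1/2)/4.

Antiderivative: F(y) = -exp(-y)/4; value = -exp(-5/2)/4 + exp(1/2)/4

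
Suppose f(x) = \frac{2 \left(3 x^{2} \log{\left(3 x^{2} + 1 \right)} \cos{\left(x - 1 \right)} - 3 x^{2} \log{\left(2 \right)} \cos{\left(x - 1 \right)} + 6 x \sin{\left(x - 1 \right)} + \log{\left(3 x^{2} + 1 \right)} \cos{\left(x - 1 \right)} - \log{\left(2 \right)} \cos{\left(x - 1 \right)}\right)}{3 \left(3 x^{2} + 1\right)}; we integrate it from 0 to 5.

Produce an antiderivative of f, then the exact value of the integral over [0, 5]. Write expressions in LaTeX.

Recognize the product-rule pattern: f = u'v + uv' with u = \frac{2 \log{\left(\frac{3 x^{2}}{2} + \frac{1}{2} \right)}}{3}, v = \sin{\left(x - 1 \right)}, so integration by parts undoes it.
F(x) = \frac{2 \log{\left(\frac{3 x^{2}}{2} + \frac{1}{2} \right)} \sin{\left(x - 1 \right)}}{3} is an antiderivative of f.
Check: d/dx[\frac{2 \log{\left(\frac{3 x^{2}}{2} + \frac{1}{2} \right)} \sin{\left(x - 1 \right)}}{3}] = \frac{6 x^{2} \log{\left(3 x^{2} + 1 \right)} \cos{\left(x - 1 \right)} - 6 x^{2} \log{\left(2 \right)} \cos{\left(x - 1 \right)} + 12 x \sin{\left(x - 1 \right)} + 2 \log{\left(3 x^{2} + 1 \right)} \cos{\left(x - 1 \right)} - 2 \log{\left(2 \right)} \cos{\left(x - 1 \right)}}{9 x^{2} + 3}, which equals f(x).
F(5) = \frac{2 \log{\left(38 \right)} \sin{\left(4 \right)}}{3}; F(0) = \frac{2 \log{\left(2 \right)} \sin{\left(1 \right)}}{3}.
Integral = F(5) - F(0) = \frac{2 \log{\left(38 \right)} \sin{\left(4 \right)}}{3} - \frac{2 \log{\left(2 \right)} \sin{\left(1 \right)}}{3}.

Antiderivative: F(x) = \frac{2 \log{\left(\frac{3 x^{2}}{2} + \frac{1}{2} \right)} \sin{\left(x - 1 \right)}}{3}; value = \frac{2 \log{\left(38 \right)} \sin{\left(4 \right)}}{3} - \frac{2 \log{\left(2 \right)} \sin{\left(1 \right)}}{3}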